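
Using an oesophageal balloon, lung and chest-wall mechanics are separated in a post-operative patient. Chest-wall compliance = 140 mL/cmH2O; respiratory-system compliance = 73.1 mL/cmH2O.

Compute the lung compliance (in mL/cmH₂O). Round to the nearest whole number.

1/CL = 1/Crs − 1/Ccw.
1/CL = 1/73.1 − 1/140 = 0.006537.
CL = 152.98 mL/cmH2O.

153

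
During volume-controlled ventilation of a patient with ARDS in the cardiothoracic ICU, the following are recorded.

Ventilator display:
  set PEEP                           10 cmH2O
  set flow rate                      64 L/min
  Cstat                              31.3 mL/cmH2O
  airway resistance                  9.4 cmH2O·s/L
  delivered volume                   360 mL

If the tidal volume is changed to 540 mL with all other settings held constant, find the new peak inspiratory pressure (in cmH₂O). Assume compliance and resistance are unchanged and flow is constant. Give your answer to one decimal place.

Flow: 64 L/min ÷ 60 = 1.0667 L/s.
PIP = Vt/C + R·V̇ + PEEP (constant-flow equation of motion).
Only the elastic term changes: ΔPIP = ΔVt / C = (540 − 360) / 31.3 = 5.751 cmH2O.
Original PIP = 360/31.3 + 9.4×1.0667 + 10 = 31.529 cmH2O; new PIP = 31.529 + (5.751) = 37.28 cmH2O.

37.3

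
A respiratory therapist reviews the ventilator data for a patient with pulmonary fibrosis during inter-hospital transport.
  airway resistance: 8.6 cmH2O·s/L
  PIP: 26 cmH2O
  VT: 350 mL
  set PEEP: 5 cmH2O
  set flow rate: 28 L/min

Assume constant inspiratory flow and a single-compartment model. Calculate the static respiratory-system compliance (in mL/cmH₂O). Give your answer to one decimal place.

20.6

Flow: 28 L/min ÷ 60 = 0.4667 L/s.
Equation of motion (constant flow): PIP = Vt/C + R·V̇ + PEEP.
Vt/C = PIP − R·V̇ − PEEP = 26 − 8.6×0.4667 − 5 = 26 − 4.014 − 5 = 16.986 cmH2O.
C = Vt / 16.986 = 350 / 16.986 = 20.605 mL/cmH2O.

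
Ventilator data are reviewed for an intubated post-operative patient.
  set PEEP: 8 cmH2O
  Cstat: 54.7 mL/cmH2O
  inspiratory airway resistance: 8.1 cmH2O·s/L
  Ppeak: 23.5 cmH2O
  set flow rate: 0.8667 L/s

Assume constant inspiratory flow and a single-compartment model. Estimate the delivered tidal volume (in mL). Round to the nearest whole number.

464

Equation of motion (constant flow): PIP = Vt/C + R·V̇ + PEEP.
Vt/C = PIP − R·V̇ − PEEP = 23.5 − 7.02 − 8 = 8.48 cmH2O.
Vt = C × 8.48 = 54.7 × 8.48 = 463.86 mL.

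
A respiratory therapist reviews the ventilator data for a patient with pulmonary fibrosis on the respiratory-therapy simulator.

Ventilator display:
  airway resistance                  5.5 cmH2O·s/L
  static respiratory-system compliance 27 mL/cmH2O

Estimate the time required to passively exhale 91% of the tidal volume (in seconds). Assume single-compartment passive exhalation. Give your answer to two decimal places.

τ = R × C = 5.5 × 27 mL/cmH2O = 5.5 × 0.027 L/cmH2O = 0.1485 s.
Exhaled fraction f = 1 − e^(−t/τ) → t = −τ·ln(1 − f) = −0.1485·ln(0.09) = 0.3576 s.

0.36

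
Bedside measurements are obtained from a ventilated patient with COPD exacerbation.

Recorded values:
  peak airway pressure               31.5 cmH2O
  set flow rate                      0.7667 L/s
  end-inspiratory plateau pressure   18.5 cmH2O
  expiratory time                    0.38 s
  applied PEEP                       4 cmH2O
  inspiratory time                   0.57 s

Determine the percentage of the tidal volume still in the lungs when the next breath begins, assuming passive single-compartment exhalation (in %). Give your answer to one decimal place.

47.5

Vt = flow × Ti = 0.7667 L/s × 0.57 s × 1000 mL/L = 437.02 mL.
R = (PIP − Pplat)/V̇ = (31.5 − 18.5) / 0.7667 = 13.0/0.7667 = 16.956 cmH2O·s/L.
C = Vt/(Pplat − PEEP) = 437.02 / (18.5 − 4) = 437.02/14.5 = 30.139 mL/cmH2O.
τ = R × C = 16.956 × 0.03014 L/cmH2O = 0.5111 s.
Fraction remaining at end-expiration = e^(−Te/τ) = e^(−0.38/0.5111) = 0.4754 → 47.54%.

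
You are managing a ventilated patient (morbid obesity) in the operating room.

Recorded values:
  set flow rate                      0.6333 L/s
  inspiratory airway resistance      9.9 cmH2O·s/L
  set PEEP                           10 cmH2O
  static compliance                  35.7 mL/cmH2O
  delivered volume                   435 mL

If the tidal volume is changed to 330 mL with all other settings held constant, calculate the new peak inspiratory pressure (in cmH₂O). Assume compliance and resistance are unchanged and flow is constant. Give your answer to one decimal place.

PIP = Vt/C + R·V̇ + PEEP (constant-flow equation of motion).
Only the elastic term changes: ΔPIP = ΔVt / C = (330 − 435) / 35.7 = -2.941 cmH2O.
Original PIP = 435/35.7 + 9.9×0.6333 + 10 = 28.455 cmH2O; new PIP = 28.455 + (-2.941) = 25.514 cmH2O.

25.5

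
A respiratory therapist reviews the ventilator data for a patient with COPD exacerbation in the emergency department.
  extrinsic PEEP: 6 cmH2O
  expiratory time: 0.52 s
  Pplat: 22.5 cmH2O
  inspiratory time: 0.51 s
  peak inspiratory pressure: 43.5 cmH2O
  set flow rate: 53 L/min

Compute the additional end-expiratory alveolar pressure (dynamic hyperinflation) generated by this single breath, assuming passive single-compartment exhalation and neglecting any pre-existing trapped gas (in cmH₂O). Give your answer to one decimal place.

Flow: 53 L/min ÷ 60 = 0.8833 L/s.
Vt = flow × Ti = 0.8833 L/s × 0.51 s × 1000 mL/L = 450.48 mL.
R = (PIP − Pplat)/V̇ = (43.5 − 22.5) / 0.8833 = 21.0/0.8833 = 23.774 cmH2O·s/L.
C = Vt/(Pplat − PEEP) = 450.48 / (22.5 − 6) = 450.48/16.5 = 27.302 mL/cmH2O.
τ = R × C = 23.774 × 0.0273 L/cmH2O = 0.649 s.
Fraction remaining = e^(−Te/τ) = e^(−0.52/0.649) = 0.4488; trapped volume = 450.48 × 0.4488 = 202.18 mL.
Additional alveolar pressure from trapping ≈ V_trapped / C = 202.18 / 27.302 = 7.405 cmH2O.

7.4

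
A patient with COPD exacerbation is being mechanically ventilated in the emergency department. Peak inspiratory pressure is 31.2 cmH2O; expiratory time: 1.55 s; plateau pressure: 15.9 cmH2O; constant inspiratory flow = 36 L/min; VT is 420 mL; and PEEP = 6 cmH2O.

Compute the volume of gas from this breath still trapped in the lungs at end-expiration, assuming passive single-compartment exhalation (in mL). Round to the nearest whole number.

100

Flow: 36 L/min ÷ 60 = 0.6 L/s.
R = (PIP − Pplat)/V̇ = (31.2 − 15.9) / 0.6 = 15.3/0.6 = 25.5 cmH2O·s/L.
C = Vt/(Pplat − PEEP) = 420.0 / (15.9 − 6) = 420.0/9.9 = 42.424 mL/cmH2O.
τ = R × C = 25.5 × 0.04242 L/cmH2O = 1.082 s.
Fraction remaining = e^(−Te/τ) = e^(−1.55/1.082) = 0.2387.
Trapped volume = 420.0 × 0.2387 = 100.25 mL.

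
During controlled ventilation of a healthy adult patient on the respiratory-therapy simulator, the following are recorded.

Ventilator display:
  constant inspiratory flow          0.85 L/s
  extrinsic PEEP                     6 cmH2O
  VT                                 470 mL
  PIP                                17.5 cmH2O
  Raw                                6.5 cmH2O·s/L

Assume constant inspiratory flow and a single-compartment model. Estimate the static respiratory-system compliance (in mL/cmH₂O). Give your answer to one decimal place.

78.7

Equation of motion (constant flow): PIP = Vt/C + R·V̇ + PEEP.
Vt/C = PIP − R·V̇ − PEEP = 17.5 − 6.5×0.85 − 6 = 17.5 − 5.525 − 6 = 5.975 cmH2O.
C = Vt / 5.975 = 470 / 5.975 = 78.661 mL/cmH2O.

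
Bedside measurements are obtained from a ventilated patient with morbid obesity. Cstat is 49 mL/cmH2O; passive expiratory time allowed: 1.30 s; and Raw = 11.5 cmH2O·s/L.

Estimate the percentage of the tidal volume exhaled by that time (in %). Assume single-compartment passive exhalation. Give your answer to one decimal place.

90.0

τ = R × C = 11.5 × 49 mL/cmH2O = 11.5 × 0.049 L/cmH2O = 0.5635 s.
Passive exhalation: V(t)/V₀ = e^(−t/τ) = e^(−1.30/0.5635) = 0.09956.
Fraction exhaled = 1 − 0.09956 = 0.9004 → 90.04%.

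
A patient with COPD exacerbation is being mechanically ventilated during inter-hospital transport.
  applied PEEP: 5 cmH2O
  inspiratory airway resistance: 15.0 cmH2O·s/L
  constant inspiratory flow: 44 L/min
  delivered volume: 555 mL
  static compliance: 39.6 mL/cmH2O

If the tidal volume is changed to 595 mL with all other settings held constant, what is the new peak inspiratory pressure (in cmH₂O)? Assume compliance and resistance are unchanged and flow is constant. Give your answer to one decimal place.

31.0

Flow: 44 L/min ÷ 60 = 0.7333 L/s.
PIP = Vt/C + R·V̇ + PEEP (constant-flow equation of motion).
Only the elastic term changes: ΔPIP = ΔVt / C = (595 − 555) / 39.6 = 1.01 cmH2O.
Original PIP = 555/39.6 + 15.0×0.7333 + 5 = 30.015 cmH2O; new PIP = 30.015 + (1.01) = 31.025 cmH2O.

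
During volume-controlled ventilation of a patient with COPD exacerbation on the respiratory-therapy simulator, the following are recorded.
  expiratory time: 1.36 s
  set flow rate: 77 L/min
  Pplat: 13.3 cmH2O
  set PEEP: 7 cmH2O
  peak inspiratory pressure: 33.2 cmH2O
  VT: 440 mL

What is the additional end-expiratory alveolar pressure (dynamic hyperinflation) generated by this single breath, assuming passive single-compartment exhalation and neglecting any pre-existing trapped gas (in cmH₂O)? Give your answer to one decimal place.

Flow: 77 L/min ÷ 60 = 1.2833 L/s.
R = (PIP − Pplat)/V̇ = (33.2 − 13.3) / 1.2833 = 19.9/1.2833 = 15.507 cmH2O·s/L.
C = Vt/(Pplat − PEEP) = 440.0 / (13.3 − 7) = 440.0/6.3 = 69.841 mL/cmH2O.
τ = R × C = 15.507 × 0.06984 L/cmH2O = 1.083 s.
Fraction remaining = e^(−Te/τ) = e^(−1.36/1.083) = 0.2849; trapped volume = 440.0 × 0.2849 = 125.36 mL.
Additional alveolar pressure from trapping ≈ V_trapped / C = 125.36 / 69.841 = 1.795 cmH2O.

1.8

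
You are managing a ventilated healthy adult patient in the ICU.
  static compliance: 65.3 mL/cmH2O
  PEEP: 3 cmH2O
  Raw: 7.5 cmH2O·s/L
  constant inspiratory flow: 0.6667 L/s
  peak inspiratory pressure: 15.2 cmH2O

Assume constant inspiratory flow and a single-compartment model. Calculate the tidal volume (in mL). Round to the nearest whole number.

470

Equation of motion (constant flow): PIP = Vt/C + R·V̇ + PEEP.
Vt/C = PIP − R·V̇ − PEEP = 15.2 − 5.0 − 3 = 7.2 cmH2O.
Vt = C × 7.2 = 65.3 × 7.2 = 470.16 mL.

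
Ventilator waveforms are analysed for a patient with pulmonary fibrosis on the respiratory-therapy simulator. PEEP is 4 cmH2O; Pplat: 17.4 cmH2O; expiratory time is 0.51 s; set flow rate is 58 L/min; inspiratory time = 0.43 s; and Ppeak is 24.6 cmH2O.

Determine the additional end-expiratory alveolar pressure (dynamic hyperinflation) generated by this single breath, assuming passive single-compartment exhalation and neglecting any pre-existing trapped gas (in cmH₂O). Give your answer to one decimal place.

1.5

Flow: 58 L/min ÷ 60 = 0.9667 L/s.
Vt = flow × Ti = 0.9667 L/s × 0.43 s × 1000 mL/L = 415.68 mL.
R = (PIP − Pplat)/V̇ = (24.6 − 17.4) / 0.9667 = 7.2/0.9667 = 7.448 cmH2O·s/L.
C = Vt/(Pplat − PEEP) = 415.68 / (17.4 − 4) = 415.68/13.4 = 31.021 mL/cmH2O.
τ = R × C = 7.448 × 0.03102 L/cmH2O = 0.231 s.
Fraction remaining = e^(−Te/τ) = e^(−0.51/0.231) = 0.1099; trapped volume = 415.68 × 0.1099 = 45.683 mL.
Additional alveolar pressure from trapping ≈ V_trapped / C = 45.683 / 31.021 = 1.473 cmH2O.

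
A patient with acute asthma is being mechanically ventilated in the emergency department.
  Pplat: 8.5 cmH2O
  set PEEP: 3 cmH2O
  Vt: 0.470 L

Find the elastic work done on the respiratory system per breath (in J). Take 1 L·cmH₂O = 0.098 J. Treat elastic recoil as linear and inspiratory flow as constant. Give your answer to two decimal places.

0.13

Elastic work ≈ ½ × (Pplat − PEEP) × Vt = 0.5 × (8.5 − 3) × 0.470 L = 0.5 × 5.5 × 0.470 = 1.293 L·cmH2O.
× 0.098 J/(L·cmH2O) → 0.1267 J.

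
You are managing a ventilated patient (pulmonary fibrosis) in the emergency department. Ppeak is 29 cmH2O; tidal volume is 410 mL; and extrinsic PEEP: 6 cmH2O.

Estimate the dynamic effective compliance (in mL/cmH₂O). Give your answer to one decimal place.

17.8

Dynamic compliance = Vt / (PIP − PEEP) = 410 / (29 − 6) = 410 / 23.0 = 17.826 mL/cmH2O.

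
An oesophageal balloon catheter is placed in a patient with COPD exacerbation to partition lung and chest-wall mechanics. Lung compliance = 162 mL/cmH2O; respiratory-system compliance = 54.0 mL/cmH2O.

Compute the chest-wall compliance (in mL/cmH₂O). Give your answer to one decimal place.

1/Ccw = 1/Crs − 1/CL.
1/Ccw = 1/54.0 − 1/162 = 0.01235.
Ccw = 80.972 mL/cmH2O.

81.0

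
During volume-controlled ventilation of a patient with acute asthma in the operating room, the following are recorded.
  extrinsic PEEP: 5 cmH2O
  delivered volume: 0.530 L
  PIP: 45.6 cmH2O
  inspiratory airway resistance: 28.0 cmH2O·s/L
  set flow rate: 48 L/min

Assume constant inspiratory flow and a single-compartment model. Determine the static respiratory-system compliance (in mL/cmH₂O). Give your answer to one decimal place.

Flow: 48 L/min ÷ 60 = 0.8 L/s.
Equation of motion (constant flow): PIP = Vt/C + R·V̇ + PEEP.
Vt/C = PIP − R·V̇ − PEEP = 45.6 − 28.0×0.8 − 5 = 45.6 − 22.4 − 5 = 18.2 cmH2O.
C = Vt / 18.2 = 530 / 18.2 = 29.121 mL/cmH2O.

29.1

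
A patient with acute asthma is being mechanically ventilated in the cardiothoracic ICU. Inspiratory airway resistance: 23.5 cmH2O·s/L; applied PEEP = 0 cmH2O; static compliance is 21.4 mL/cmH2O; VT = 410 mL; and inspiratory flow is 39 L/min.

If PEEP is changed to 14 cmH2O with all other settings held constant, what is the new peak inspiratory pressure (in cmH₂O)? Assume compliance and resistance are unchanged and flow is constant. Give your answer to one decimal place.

Flow: 39 L/min ÷ 60 = 0.65 L/s.
PIP = Vt/C + R·V̇ + PEEP (constant-flow equation of motion).
Only the baseline term changes: ΔPIP = ΔPEEP = 14 − 0 = 14.0 cmH2O.
Original PIP = 410/21.4 + 23.5×0.65 + 0 = 34.434 cmH2O; new PIP = 34.434 + (14.0) = 48.434 cmH2O.

48.4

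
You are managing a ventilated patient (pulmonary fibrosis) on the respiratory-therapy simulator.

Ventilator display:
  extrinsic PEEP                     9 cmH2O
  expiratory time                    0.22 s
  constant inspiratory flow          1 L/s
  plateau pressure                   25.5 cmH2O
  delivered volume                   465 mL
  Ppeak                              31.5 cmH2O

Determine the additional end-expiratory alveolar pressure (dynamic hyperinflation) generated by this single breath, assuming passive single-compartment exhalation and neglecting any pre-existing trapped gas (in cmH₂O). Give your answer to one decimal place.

4.5

R = (PIP − Pplat)/V̇ = (31.5 − 25.5) / 1 = 6.0/1 = 6.0 cmH2O·s/L.
C = Vt/(Pplat − PEEP) = 465.0 / (25.5 − 9) = 465.0/16.5 = 28.182 mL/cmH2O.
τ = R × C = 6.0 × 0.02818 L/cmH2O = 0.1691 s.
Fraction remaining = e^(−Te/τ) = e^(−0.22/0.1691) = 0.2723; trapped volume = 465.0 × 0.2723 = 126.62 mL.
Additional alveolar pressure from trapping ≈ V_trapped / C = 126.62 / 28.182 = 4.493 cmH2O.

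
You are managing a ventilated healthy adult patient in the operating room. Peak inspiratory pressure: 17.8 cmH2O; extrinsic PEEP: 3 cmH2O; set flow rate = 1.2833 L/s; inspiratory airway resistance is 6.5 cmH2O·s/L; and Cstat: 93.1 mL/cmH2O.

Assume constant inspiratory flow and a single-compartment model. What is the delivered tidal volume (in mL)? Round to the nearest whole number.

Equation of motion (constant flow): PIP = Vt/C + R·V̇ + PEEP.
Vt/C = PIP − R·V̇ − PEEP = 17.8 − 8.341 − 3 = 6.459 cmH2O.
Vt = C × 6.459 = 93.1 × 6.459 = 601.33 mL.

601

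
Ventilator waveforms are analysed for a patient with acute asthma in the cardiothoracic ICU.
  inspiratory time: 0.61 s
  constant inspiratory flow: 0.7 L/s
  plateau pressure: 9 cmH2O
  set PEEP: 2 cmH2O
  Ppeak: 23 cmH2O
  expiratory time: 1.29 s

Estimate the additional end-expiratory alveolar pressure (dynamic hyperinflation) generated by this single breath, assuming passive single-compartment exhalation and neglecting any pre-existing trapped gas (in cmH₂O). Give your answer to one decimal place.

Vt = flow × Ti = 0.7 L/s × 0.61 s × 1000 mL/L = 427.0 mL.
R = (PIP − Pplat)/V̇ = (23 − 9) / 0.7 = 14.0/0.7 = 20.0 cmH2O·s/L.
C = Vt/(Pplat − PEEP) = 427.0 / (9 − 2) = 427.0/7.0 = 61.0 mL/cmH2O.
τ = R × C = 20.0 × 0.061 L/cmH2O = 1.22 s.
Fraction remaining = e^(−Te/τ) = e^(−1.29/1.22) = 0.3474; trapped volume = 427.0 × 0.3474 = 148.34 mL.
Additional alveolar pressure from trapping ≈ V_trapped / C = 148.34 / 61.0 = 2.432 cmH2O.

2.4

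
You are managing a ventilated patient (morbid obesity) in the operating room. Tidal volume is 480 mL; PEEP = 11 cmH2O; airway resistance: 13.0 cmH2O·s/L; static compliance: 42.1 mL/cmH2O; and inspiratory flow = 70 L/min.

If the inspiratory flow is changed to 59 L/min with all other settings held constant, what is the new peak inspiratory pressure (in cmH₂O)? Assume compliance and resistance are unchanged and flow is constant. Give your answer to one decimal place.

35.2

Flow: 70 L/min ÷ 60 = 1.1667 L/s.
New flow: 59 L/min ÷ 60 = 0.9833 L/s.
PIP = Vt/C + R·V̇ + PEEP (constant-flow equation of motion).
Only the resistive term changes: ΔPIP = R × ΔV̇ = 13.0 × (0.9833 − 1.1667) = 13.0 × -0.1834 = -2.384 cmH2O.
Original PIP = 480/42.1 + 13.0×1.1667 + 11 = 37.569 cmH2O; new PIP = 37.569 + (-2.384) = 35.185 cmH2O.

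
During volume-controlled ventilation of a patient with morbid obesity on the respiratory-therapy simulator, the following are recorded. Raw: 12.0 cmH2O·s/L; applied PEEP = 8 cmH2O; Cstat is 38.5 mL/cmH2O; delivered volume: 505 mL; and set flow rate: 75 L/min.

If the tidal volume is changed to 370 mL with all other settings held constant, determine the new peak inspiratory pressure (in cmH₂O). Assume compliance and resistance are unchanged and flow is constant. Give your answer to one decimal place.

32.6

Flow: 75 L/min ÷ 60 = 1.25 L/s.
PIP = Vt/C + R·V̇ + PEEP (constant-flow equation of motion).
Only the elastic term changes: ΔPIP = ΔVt / C = (370 − 505) / 38.5 = -3.506 cmH2O.
Original PIP = 505/38.5 + 12.0×1.25 + 8 = 36.117 cmH2O; new PIP = 36.117 + (-3.506) = 32.611 cmH2O.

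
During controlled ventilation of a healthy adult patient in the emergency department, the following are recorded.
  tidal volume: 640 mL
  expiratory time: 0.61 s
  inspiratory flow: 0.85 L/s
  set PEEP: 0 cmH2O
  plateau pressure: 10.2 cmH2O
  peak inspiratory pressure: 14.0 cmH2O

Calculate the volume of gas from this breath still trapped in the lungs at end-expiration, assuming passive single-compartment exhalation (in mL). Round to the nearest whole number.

R = (PIP − Pplat)/V̇ = (14.0 − 10.2) / 0.85 = 3.8/0.85 = 4.471 cmH2O·s/L.
C = Vt/(Pplat − PEEP) = 640.0 / (10.2 − 0) = 640.0/10.2 = 62.745 mL/cmH2O.
τ = R × C = 4.471 × 0.06275 L/cmH2O = 0.2806 s.
Fraction remaining = e^(−Te/τ) = e^(−0.61/0.2806) = 0.1137.
Trapped volume = 640.0 × 0.1137 = 72.768 mL.

73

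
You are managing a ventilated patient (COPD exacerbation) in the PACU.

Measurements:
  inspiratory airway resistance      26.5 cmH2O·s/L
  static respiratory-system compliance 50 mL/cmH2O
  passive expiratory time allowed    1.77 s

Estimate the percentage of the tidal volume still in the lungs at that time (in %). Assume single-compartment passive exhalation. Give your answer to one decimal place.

τ = R × C = 26.5 × 50 mL/cmH2O = 26.5 × 0.050 L/cmH2O = 1.325 s.
Passive exhalation: V(t)/V₀ = e^(−t/τ) = e^(−1.77/1.325) = 0.2629.
Fraction remaining = 0.2629 → 26.29%.

26.3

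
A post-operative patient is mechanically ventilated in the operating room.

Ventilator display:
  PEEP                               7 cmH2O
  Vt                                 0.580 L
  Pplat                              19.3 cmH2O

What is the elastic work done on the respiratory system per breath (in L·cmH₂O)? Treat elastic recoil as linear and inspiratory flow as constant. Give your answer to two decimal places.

Elastic work ≈ ½ × (Pplat − PEEP) × Vt = 0.5 × (19.3 − 7) × 0.580 L = 0.5 × 12.3 × 0.580 = 3.567 L·cmH2O.

3.57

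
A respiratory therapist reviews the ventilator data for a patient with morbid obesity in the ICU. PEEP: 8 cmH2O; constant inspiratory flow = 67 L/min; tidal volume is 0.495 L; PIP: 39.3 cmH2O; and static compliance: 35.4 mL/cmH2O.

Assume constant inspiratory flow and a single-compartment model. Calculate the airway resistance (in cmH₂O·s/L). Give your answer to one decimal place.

15.5

Flow: 67 L/min ÷ 60 = 1.1167 L/s.
Equation of motion (constant flow): PIP = Vt/C + R·V̇ + PEEP.
R·V̇ = PIP − Vt/C − PEEP = 39.3 − 495/35.4 − 8 = 39.3 − 13.983 − 8 = 17.317 cmH2O.
R = 17.317 / 1.1167 = 15.507 cmH2O·s/L.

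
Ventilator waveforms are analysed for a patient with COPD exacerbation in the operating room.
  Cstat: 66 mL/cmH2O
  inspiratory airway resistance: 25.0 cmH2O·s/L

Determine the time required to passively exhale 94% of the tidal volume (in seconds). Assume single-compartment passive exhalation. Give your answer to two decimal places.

τ = R × C = 25.0 × 66 mL/cmH2O = 25.0 × 0.066 L/cmH2O = 1.65 s.
Exhaled fraction f = 1 − e^(−t/τ) → t = −τ·ln(1 − f) = −1.65·ln(0.06) = 4.642 s.

4.64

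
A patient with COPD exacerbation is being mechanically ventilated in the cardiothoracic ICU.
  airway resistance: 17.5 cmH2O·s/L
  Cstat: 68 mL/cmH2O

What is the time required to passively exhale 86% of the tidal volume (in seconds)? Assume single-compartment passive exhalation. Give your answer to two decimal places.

τ = R × C = 17.5 × 68 mL/cmH2O = 17.5 × 0.068 L/cmH2O = 1.19 s.
Exhaled fraction f = 1 − e^(−t/τ) → t = −τ·ln(1 − f) = −1.19·ln(0.14) = 2.34 s.

2.34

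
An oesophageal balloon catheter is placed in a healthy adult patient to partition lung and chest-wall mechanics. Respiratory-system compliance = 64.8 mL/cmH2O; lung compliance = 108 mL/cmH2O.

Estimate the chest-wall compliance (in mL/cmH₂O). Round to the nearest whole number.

162

1/Ccw = 1/Crs − 1/CL.
1/Ccw = 1/64.8 − 1/108 = 0.006173.
Ccw = 162.0 mL/cmH2O.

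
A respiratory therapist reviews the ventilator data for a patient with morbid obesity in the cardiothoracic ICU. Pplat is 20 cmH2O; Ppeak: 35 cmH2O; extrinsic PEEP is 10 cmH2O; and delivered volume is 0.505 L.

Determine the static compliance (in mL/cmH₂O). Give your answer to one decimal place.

Cstat = Vt / (Pplat − PEEP) = 505 / (20 − 10) = 505 / 10.0 = 50.5 mL/cmH2O.

50.5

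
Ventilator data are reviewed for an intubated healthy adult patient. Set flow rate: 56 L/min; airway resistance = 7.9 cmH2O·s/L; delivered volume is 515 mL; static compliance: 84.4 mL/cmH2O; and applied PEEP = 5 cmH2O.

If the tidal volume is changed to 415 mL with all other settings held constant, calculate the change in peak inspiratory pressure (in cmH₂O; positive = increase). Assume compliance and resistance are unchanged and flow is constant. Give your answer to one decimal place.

PIP = Vt/C + R·V̇ + PEEP (constant-flow equation of motion).
Only the elastic term changes: ΔPIP = ΔVt / C = (415 − 515) / 84.4 = -1.185 cmH2O.

-1.2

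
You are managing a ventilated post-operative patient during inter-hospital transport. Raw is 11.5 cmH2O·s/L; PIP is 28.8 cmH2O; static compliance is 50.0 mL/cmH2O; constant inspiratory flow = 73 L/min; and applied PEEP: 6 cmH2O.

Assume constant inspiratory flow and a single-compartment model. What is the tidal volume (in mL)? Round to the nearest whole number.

Flow: 73 L/min ÷ 60 = 1.2167 L/s.
Equation of motion (constant flow): PIP = Vt/C + R·V̇ + PEEP.
Vt/C = PIP − R·V̇ − PEEP = 28.8 − 13.992 − 6 = 8.808 cmH2O.
Vt = C × 8.808 = 50.0 × 8.808 = 440.4 mL.

440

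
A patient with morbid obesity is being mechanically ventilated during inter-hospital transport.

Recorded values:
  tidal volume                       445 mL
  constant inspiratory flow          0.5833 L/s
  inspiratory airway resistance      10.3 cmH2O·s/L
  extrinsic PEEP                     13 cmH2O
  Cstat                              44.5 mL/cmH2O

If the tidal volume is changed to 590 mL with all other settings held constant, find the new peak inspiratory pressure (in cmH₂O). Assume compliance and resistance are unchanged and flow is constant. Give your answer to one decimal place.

32.3

PIP = Vt/C + R·V̇ + PEEP (constant-flow equation of motion).
Only the elastic term changes: ΔPIP = ΔVt / C = (590 − 445) / 44.5 = 3.258 cmH2O.
Original PIP = 445/44.5 + 10.3×0.5833 + 13 = 29.008 cmH2O; new PIP = 29.008 + (3.258) = 32.266 cmH2O.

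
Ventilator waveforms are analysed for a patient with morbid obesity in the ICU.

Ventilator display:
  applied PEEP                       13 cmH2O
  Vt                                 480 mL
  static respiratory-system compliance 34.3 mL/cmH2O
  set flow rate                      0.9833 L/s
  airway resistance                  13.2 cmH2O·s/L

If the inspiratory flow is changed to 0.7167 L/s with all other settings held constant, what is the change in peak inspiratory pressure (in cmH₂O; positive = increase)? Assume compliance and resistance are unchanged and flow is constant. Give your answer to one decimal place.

PIP = Vt/C + R·V̇ + PEEP (constant-flow equation of motion).
Only the resistive term changes: ΔPIP = R × ΔV̇ = 13.2 × (0.7167 − 0.9833) = 13.2 × -0.2666 = -3.519 cmH2O.

-3.5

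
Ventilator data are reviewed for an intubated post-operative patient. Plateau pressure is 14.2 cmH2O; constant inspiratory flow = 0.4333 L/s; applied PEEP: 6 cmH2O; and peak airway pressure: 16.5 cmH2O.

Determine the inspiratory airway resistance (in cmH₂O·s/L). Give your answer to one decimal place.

5.3

Raw = (PIP − Pplat) / flow = (16.5 − 14.2) / 0.4333 = 2.3 / 0.4333 = 5.308 cmH2O·s/L.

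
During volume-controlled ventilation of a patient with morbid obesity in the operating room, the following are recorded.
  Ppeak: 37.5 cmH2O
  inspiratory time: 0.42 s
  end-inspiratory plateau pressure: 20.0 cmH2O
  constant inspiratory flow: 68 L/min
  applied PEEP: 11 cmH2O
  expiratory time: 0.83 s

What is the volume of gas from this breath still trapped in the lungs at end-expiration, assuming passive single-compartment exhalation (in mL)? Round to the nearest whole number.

Flow: 68 L/min ÷ 60 = 1.1333 L/s.
Vt = flow × Ti = 1.1333 L/s × 0.42 s × 1000 mL/L = 475.99 mL.
R = (PIP − Pplat)/V̇ = (37.5 − 20.0) / 1.1333 = 17.5/1.1333 = 15.442 cmH2O·s/L.
C = Vt/(Pplat − PEEP) = 475.99 / (20.0 − 11) = 475.99/9.0 = 52.888 mL/cmH2O.
τ = R × C = 15.442 × 0.05289 L/cmH2O = 0.8167 s.
Fraction remaining = e^(−Te/τ) = e^(−0.83/0.8167) = 0.3619.
Trapped volume = 475.99 × 0.3619 = 172.26 mL.

172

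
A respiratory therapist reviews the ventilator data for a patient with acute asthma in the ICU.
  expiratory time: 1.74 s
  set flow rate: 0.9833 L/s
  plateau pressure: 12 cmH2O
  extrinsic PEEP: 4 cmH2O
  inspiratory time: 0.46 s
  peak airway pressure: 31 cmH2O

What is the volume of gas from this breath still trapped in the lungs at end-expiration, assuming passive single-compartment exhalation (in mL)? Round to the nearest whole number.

Vt = flow × Ti = 0.9833 L/s × 0.46 s × 1000 mL/L = 452.32 mL.
R = (PIP − Pplat)/V̇ = (31 − 12) / 0.9833 = 19.0/0.9833 = 19.323 cmH2O·s/L.
C = Vt/(Pplat − PEEP) = 452.32 / (12 − 4) = 452.32/8.0 = 56.54 mL/cmH2O.
τ = R × C = 19.323 × 0.05654 L/cmH2O = 1.093 s.
Fraction remaining = e^(−Te/τ) = e^(−1.74/1.093) = 0.2035.
Trapped volume = 452.32 × 0.2035 = 92.047 mL.

92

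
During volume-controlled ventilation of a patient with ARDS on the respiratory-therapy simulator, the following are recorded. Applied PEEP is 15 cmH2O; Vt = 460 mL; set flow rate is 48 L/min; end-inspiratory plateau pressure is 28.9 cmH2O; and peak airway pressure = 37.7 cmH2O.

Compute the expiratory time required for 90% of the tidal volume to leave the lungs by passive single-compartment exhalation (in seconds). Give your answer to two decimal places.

0.84

Flow: 48 L/min ÷ 60 = 0.8 L/s.
R = (PIP − Pplat)/V̇ = (37.7 − 28.9) / 0.8 = 8.8/0.8 = 11.0 cmH2O·s/L.
C = Vt/(Pplat − PEEP) = 460.0 / (28.9 − 15) = 460.0/13.9 = 33.094 mL/cmH2O.
τ = R × C = 11.0 × 0.03309 L/cmH2O = 0.364 s.
t = −τ·ln(1 − 0.90) = −0.364·ln(0.1) = 0.8381 s.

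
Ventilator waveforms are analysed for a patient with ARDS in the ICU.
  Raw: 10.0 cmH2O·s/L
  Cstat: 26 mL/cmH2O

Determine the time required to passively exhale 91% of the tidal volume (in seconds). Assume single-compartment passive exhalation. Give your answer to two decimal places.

τ = R × C = 10.0 × 26 mL/cmH2O = 10.0 × 0.026 L/cmH2O = 0.26 s.
Exhaled fraction f = 1 − e^(−t/τ) → t = −τ·ln(1 − f) = −0.26·ln(0.09) = 0.6261 s.

0.63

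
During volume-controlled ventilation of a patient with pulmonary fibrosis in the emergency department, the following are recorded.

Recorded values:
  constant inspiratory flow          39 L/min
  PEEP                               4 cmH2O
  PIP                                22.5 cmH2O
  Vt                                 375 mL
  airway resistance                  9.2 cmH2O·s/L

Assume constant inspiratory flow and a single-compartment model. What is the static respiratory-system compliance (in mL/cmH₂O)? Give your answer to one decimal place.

Flow: 39 L/min ÷ 60 = 0.65 L/s.
Equation of motion (constant flow): PIP = Vt/C + R·V̇ + PEEP.
Vt/C = PIP − R·V̇ − PEEP = 22.5 − 9.2×0.65 − 4 = 22.5 − 5.98 − 4 = 12.52 cmH2O.
C = Vt / 12.52 = 375 / 12.52 = 29.952 mL/cmH2O.

30.0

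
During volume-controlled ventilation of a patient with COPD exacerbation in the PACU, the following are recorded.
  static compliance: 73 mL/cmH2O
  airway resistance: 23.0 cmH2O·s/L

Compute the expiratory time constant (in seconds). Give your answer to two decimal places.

τ = R × C = 23.0 × 73 mL/cmH2O = 23.0 × 0.073 L/cmH2O = 1.679 s.

1.68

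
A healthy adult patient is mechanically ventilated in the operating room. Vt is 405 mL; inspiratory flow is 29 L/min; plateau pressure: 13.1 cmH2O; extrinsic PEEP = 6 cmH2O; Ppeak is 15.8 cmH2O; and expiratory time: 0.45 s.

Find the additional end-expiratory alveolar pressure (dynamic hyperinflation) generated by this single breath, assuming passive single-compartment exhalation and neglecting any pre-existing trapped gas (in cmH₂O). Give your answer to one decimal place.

1.7

Flow: 29 L/min ÷ 60 = 0.4833 L/s.
R = (PIP − Pplat)/V̇ = (15.8 − 13.1) / 0.4833 = 2.7/0.4833 = 5.587 cmH2O·s/L.
C = Vt/(Pplat − PEEP) = 405.0 / (13.1 − 6) = 405.0/7.1 = 57.042 mL/cmH2O.
τ = R × C = 5.587 × 0.05704 L/cmH2O = 0.3187 s.
Fraction remaining = e^(−Te/τ) = e^(−0.45/0.3187) = 0.2437; trapped volume = 405.0 × 0.2437 = 98.699 mL.
Additional alveolar pressure from trapping ≈ V_trapped / C = 98.699 / 57.042 = 1.73 cmH2O.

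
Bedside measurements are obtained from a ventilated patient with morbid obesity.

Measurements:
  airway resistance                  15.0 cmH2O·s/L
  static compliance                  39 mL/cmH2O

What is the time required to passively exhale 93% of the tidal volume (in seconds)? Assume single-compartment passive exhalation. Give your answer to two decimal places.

1.56

τ = R × C = 15.0 × 39 mL/cmH2O = 15.0 × 0.039 L/cmH2O = 0.585 s.
Exhaled fraction f = 1 − e^(−t/τ) → t = −τ·ln(1 − f) = −0.585·ln(0.07) = 1.556 s.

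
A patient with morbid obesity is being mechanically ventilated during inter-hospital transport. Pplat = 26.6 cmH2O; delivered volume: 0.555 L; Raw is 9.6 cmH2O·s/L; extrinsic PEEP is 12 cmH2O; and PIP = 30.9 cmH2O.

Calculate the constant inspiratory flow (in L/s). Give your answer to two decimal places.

0.45

flow = (PIP − Pplat) / Raw = 4.3 / 9.6 = 0.4479 L/s.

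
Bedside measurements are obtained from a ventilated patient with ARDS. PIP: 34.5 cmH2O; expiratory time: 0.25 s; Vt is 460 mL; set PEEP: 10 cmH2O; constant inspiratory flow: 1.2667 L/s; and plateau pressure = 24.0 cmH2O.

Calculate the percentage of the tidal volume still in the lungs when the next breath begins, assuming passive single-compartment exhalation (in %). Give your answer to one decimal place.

R = (PIP − Pplat)/V̇ = (34.5 − 24.0) / 1.2667 = 10.5/1.2667 = 8.289 cmH2O·s/L.
C = Vt/(Pplat − PEEP) = 460.0 / (24.0 − 10) = 460.0/14.0 = 32.857 mL/cmH2O.
τ = R × C = 8.289 × 0.03286 L/cmH2O = 0.2724 s.
Fraction remaining at end-expiration = e^(−Te/τ) = e^(−0.25/0.2724) = 0.3994 → 39.94%.

39.9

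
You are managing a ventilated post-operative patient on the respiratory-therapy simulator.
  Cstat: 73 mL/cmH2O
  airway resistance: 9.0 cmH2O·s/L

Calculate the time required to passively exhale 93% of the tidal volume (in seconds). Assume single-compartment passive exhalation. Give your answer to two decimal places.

1.75

τ = R × C = 9.0 × 73 mL/cmH2O = 9.0 × 0.073 L/cmH2O = 0.657 s.
Exhaled fraction f = 1 − e^(−t/τ) → t = −τ·ln(1 − f) = −0.657·ln(0.07) = 1.747 s.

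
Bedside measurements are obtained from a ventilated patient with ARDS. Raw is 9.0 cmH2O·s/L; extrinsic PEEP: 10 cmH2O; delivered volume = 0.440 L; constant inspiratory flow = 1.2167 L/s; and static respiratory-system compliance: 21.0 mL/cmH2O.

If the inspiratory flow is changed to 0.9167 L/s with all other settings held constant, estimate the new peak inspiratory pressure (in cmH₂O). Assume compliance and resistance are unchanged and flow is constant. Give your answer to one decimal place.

PIP = Vt/C + R·V̇ + PEEP (constant-flow equation of motion).
Only the resistive term changes: ΔPIP = R × ΔV̇ = 9.0 × (0.9167 − 1.2167) = 9.0 × -0.3 = -2.7 cmH2O.
Original PIP = 440/21.0 + 9.0×1.2167 + 10 = 41.903 cmH2O; new PIP = 41.903 + (-2.7) = 39.203 cmH2O.

39.2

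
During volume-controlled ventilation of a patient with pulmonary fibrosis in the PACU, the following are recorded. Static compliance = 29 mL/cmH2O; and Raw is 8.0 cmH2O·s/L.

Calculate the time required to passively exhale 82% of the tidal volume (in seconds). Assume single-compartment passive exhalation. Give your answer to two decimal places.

0.40

τ = R × C = 8.0 × 29 mL/cmH2O = 8.0 × 0.029 L/cmH2O = 0.232 s.
Exhaled fraction f = 1 − e^(−t/τ) → t = −τ·ln(1 − f) = −0.232·ln(0.18) = 0.3978 s.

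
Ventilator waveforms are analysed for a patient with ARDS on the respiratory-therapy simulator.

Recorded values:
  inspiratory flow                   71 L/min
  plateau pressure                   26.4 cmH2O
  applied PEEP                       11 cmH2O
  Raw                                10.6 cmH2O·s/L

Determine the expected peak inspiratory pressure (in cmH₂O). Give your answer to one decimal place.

38.9

Flow: 71 L/min ÷ 60 = 1.1833 L/s.
PIP = Pplat + Raw × flow = 26.4 + 10.6 × 1.1833 = 26.4 + 12.543 = 38.943 cmH2O.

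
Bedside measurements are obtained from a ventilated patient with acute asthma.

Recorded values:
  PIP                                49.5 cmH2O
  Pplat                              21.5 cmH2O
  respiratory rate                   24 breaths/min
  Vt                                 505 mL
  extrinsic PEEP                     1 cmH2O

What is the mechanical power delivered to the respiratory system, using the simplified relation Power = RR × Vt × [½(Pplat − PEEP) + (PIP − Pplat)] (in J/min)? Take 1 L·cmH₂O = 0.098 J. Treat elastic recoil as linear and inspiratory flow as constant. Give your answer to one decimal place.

Per-breath work = Vt × [½(Pplat−PEEP) + (PIP−Pplat)] = 0.505 × [0.5×20.5 + 28.0] = 0.505 × 38.25 = 19.316 L·cmH2O.
Power = 24 × 19.316 = 463.58 L·cmH2O/min.
× 0.098 J/(L·cmH2O) → 45.431 J/min.

45.4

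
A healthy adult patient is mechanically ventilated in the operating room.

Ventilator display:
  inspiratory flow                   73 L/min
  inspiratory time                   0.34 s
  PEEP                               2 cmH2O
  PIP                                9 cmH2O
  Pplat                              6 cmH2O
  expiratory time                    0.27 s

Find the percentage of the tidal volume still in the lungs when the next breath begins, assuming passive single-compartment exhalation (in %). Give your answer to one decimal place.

34.7

Flow: 73 L/min ÷ 60 = 1.2167 L/s.
Vt = flow × Ti = 1.2167 L/s × 0.34 s × 1000 mL/L = 413.68 mL.
R = (PIP − Pplat)/V̇ = (9 − 6) / 1.2167 = 3.0/1.2167 = 2.466 cmH2O·s/L.
C = Vt/(Pplat − PEEP) = 413.68 / (6 − 2) = 413.68/4.0 = 103.42 mL/cmH2O.
τ = R × C = 2.466 × 0.1034 L/cmH2O = 0.255 s.
Fraction remaining at end-expiration = e^(−Te/τ) = e^(−0.27/0.255) = 0.3469 → 34.69%.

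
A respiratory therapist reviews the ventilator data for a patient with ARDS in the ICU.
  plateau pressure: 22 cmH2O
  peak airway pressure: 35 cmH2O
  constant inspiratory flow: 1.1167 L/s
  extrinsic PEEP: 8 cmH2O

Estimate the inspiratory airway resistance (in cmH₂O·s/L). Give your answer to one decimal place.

11.6

Raw = (PIP − Pplat) / flow = (35 − 22) / 1.1167 = 13.0 / 1.1167 = 11.641 cmH2O·s/L.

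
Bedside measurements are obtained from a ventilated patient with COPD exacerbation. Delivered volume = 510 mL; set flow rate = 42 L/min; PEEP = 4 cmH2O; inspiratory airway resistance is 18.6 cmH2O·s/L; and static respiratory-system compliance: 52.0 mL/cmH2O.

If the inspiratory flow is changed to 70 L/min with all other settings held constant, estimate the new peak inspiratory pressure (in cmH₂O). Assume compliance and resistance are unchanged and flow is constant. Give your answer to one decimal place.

Flow: 42 L/min ÷ 60 = 0.7 L/s.
New flow: 70 L/min ÷ 60 = 1.1667 L/s.
PIP = Vt/C + R·V̇ + PEEP (constant-flow equation of motion).
Only the resistive term changes: ΔPIP = R × ΔV̇ = 18.6 × (1.1667 − 0.7) = 18.6 × 0.4667 = 8.681 cmH2O.
Original PIP = 510/52.0 + 18.6×0.7 + 4 = 26.828 cmH2O; new PIP = 26.828 + (8.681) = 35.509 cmH2O.

35.5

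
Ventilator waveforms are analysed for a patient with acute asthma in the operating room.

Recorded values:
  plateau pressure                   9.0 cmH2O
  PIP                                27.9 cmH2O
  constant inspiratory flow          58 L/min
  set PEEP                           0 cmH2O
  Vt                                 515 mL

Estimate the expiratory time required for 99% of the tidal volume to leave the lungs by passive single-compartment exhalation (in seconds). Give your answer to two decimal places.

5.15

Flow: 58 L/min ÷ 60 = 0.9667 L/s.
R = (PIP − Pplat)/V̇ = (27.9 − 9.0) / 0.9667 = 18.9/0.9667 = 19.551 cmH2O·s/L.
C = Vt/(Pplat − PEEP) = 515.0 / (9.0 − 0) = 515.0/9.0 = 57.222 mL/cmH2O.
τ = R × C = 19.551 × 0.05722 L/cmH2O = 1.119 s.
t = −τ·ln(1 − 0.99) = −1.119·ln(0.01) = 5.153 s.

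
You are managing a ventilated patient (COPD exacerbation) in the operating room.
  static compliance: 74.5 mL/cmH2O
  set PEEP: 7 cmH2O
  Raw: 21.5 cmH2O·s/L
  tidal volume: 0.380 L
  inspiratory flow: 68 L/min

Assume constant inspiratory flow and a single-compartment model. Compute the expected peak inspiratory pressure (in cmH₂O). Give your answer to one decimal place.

36.5

Flow: 68 L/min ÷ 60 = 1.1333 L/s.
Equation of motion (constant flow): PIP = Vt/C + R·V̇ + PEEP.
PIP = 380/74.5 + 21.5×1.1333 + 7 = 5.101 + 24.366 + 7 = 36.467 cmH2O.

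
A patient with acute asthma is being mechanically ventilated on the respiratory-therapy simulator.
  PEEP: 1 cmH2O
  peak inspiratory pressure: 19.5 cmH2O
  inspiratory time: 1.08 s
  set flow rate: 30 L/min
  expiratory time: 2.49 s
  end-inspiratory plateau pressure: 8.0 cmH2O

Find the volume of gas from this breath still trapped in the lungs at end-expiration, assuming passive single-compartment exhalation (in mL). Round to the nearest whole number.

Flow: 30 L/min ÷ 60 = 0.5 L/s.
Vt = flow × Ti = 0.5 L/s × 1.08 s × 1000 mL/L = 540.0 mL.
R = (PIP − Pplat)/V̇ = (19.5 − 8.0) / 0.5 = 11.5/0.5 = 23.0 cmH2O·s/L.
C = Vt/(Pplat − PEEP) = 540.0 / (8.0 − 1) = 540.0/7.0 = 77.143 mL/cmH2O.
τ = R × C = 23.0 × 0.07714 L/cmH2O = 1.774 s.
Fraction remaining = e^(−Te/τ) = e^(−2.49/1.774) = 0.2457.
Trapped volume = 540.0 × 0.2457 = 132.68 mL.

133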